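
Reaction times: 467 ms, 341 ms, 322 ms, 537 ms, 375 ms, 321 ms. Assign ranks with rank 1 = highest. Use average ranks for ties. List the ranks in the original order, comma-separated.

2, 4, 5, 1, 3, 6

Sorted (descending): 537, 467, 375, 341, 322, 321
No ties — each value takes its position as its rank.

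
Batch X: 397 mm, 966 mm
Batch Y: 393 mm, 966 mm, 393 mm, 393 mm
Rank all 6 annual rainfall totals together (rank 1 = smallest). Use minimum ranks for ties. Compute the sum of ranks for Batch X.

9

Sorted (ascending): 393, 393, 393, 397, 966, 966
The 3 values of 393 occupy positions 1–3 → each gets rank 1.
The 2 values of 966 occupy positions 5–6 → each gets rank 5.
Batch X values → pooled ranks: 397→4, 966→5
Rank sum = 4 + 5 = 9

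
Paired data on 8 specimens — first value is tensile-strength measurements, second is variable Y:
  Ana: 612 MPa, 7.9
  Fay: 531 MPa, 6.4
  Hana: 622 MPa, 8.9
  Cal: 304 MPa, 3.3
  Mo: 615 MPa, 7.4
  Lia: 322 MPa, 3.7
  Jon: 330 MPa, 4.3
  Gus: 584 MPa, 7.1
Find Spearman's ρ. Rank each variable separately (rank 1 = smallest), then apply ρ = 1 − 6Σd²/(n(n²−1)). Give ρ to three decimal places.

Ranks of variable 1: 6, 4, 8, 1, 7, 2, 3, 5
Ranks of variable 2: 7, 4, 8, 1, 6, 2, 3, 5
d = r₁ − r₂: -1, 0, 0, 0, 1, 0, 0, 0
d²: 1, 0, 0, 0, 1, 0, 0, 0; Σd² = 2
ρ = 1 − 6·2/(8·63) = 1 − 12/504 = 0.976

0.976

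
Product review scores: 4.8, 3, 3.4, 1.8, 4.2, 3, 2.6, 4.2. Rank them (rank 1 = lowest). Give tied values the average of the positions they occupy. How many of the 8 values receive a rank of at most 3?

2

Sorted (ascending): 1.8, 2.6, 3, 3, 3.4, 4.2, 4.2, 4.8
The 2 values of 3 occupy positions 3–4 → average rank (3+4)/2 = 3.5.
The 2 values of 4.2 occupy positions 6–7 → average rank (6+7)/2 = 6.5.
Ranks ≤ 3: {1, 2} → 2 values.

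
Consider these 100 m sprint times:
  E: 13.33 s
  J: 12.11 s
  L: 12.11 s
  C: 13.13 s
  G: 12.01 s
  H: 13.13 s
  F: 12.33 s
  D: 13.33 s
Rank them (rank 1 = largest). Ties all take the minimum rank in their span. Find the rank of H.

Sorted (descending): 13.33, 13.33, 13.13, 13.13, 12.33, 12.11, 12.11, 12.01
The 2 values of 13.33 occupy positions 1–2 → each gets rank 1.
The 2 values of 13.13 occupy positions 3–4 → each gets rank 3.
The 2 values of 12.11 occupy positions 6–7 → each gets rank 6.
H has value 13.13 s → rank 3.

3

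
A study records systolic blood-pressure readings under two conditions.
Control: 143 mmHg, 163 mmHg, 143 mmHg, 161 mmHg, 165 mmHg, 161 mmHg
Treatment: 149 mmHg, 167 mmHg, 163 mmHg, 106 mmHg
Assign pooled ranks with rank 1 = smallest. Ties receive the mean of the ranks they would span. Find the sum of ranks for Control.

Sorted (ascending): 106, 143, 143, 149, 161, 161, 163, 163, 165, 167
The 2 values of 143 occupy positions 2–3 → average rank (2+3)/2 = 2.5.
The 2 values of 161 occupy positions 5–6 → average rank (5+6)/2 = 5.5.
The 2 values of 163 occupy positions 7–8 → average rank (7+8)/2 = 7.5.
Control values → pooled ranks: 143→2.5, 163→7.5, 143→2.5, 161→5.5, 165→9, 161→5.5
Rank sum = 2.5 + 7.5 + 2.5 + 5.5 + 9 + 5.5 = 32.5

32.5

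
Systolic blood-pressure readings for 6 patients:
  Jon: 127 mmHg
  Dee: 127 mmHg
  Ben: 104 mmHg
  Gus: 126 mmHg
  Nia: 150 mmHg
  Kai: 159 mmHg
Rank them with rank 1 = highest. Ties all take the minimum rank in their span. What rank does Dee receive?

3

Sorted (descending): 159, 150, 127, 127, 126, 104
The 2 values of 127 occupy positions 3–4 → each gets rank 3.
Dee has value 127 mmHg → rank 3.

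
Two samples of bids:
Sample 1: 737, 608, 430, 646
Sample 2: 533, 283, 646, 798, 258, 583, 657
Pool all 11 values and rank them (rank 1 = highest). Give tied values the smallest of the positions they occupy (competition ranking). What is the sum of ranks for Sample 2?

44

Sorted (descending): 798, 737, 657, 646, 646, 608, 583, 533, 430, 283, 258
The 2 values of 646 occupy positions 4–5 → each gets rank 4.
Sample 2 values → pooled ranks: 533→8, 283→10, 646→4, 798→1, 258→11, 583→7, 657→3
Rank sum = 8 + 10 + 4 + 1 + 11 + 7 + 3 = 44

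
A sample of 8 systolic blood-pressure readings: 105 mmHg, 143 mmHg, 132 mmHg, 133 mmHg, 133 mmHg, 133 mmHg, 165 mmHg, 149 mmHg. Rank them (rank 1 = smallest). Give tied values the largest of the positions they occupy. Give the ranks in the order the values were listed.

Sorted (ascending): 105, 132, 133, 133, 133, 143, 149, 165
The 3 values of 133 occupy positions 3–5 → each gets rank 5.

1, 6, 2, 5, 5, 5, 8, 7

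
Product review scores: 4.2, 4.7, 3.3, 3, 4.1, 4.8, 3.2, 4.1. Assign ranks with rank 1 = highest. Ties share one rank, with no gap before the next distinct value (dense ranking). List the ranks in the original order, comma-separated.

Sorted (descending): 4.8, 4.7, 4.2, 4.1, 4.1, 3.3, 3.2, 3
The 2 values of 4.1 share dense rank 4.
Remaining distinct values take the next consecutive integers.

3, 2, 5, 7, 4, 1, 6, 4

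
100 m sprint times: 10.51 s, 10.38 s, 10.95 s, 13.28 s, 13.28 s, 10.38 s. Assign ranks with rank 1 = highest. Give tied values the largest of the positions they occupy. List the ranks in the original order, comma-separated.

4, 6, 3, 2, 2, 6

Sorted (descending): 13.28, 13.28, 10.95, 10.51, 10.38, 10.38
The 2 values of 13.28 occupy positions 1–2 → each gets rank 2.
The 2 values of 10.38 occupy positions 5–6 → each gets rank 6.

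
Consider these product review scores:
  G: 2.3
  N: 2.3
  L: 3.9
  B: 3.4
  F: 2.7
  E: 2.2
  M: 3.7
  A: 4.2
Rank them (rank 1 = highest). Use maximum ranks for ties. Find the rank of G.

7

Sorted (descending): 4.2, 3.9, 3.7, 3.4, 2.7, 2.3, 2.3, 2.2
The 2 values of 2.3 occupy positions 6–7 → each gets rank 7.
G has value 2.3 → rank 7.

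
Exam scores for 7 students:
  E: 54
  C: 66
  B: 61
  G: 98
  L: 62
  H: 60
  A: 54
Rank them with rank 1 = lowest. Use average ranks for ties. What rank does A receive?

1.5

Sorted (ascending): 54, 54, 60, 61, 62, 66, 98
The 2 values of 54 occupy positions 1–2 → average rank (1+2)/2 = 1.5.
A has value 54 → rank 1.5.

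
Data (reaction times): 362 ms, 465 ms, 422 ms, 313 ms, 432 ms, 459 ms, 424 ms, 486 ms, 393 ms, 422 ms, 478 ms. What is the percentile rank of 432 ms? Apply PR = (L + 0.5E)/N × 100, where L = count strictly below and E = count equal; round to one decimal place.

N = 11.
Strictly below 432: 6. Equal to 432: 1.
PR = (6 + 0.5·1)/11 × 100 = 59.1

59.1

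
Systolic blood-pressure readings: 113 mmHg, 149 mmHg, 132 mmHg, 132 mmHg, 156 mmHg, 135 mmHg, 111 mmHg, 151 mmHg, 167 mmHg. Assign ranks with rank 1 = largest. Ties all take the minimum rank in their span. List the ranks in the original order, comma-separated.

Sorted (descending): 167, 156, 151, 149, 135, 132, 132, 113, 111
The 2 values of 132 occupy positions 6–7 → each gets rank 6.

8, 4, 6, 6, 2, 5, 9, 3, 1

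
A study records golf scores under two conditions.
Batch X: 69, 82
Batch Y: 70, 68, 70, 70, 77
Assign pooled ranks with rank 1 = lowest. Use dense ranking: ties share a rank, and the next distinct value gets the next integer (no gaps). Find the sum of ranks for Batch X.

7

Sorted (ascending): 68, 69, 70, 70, 70, 77, 82
The 3 values of 70 share dense rank 3.
Remaining distinct values take the next consecutive integers.
Batch X values → pooled ranks: 69→2, 82→5
Rank sum = 2 + 5 = 7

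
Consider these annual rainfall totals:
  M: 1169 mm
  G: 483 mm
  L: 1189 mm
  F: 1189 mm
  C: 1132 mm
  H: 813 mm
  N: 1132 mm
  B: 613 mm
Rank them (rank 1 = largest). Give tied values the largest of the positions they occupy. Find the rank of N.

Sorted (descending): 1189, 1189, 1169, 1132, 1132, 813, 613, 483
The 2 values of 1189 occupy positions 1–2 → each gets rank 2.
The 2 values of 1132 occupy positions 4–5 → each gets rank 5.
N has value 1132 mm → rank 5.

5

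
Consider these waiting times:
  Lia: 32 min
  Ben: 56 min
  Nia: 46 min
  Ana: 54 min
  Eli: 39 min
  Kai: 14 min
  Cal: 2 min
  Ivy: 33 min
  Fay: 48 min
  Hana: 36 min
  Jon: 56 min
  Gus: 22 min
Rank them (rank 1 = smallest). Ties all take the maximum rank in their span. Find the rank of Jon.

12

Sorted (ascending): 2, 14, 22, 32, 33, 36, 39, 46, 48, 54, 56, 56
The 2 values of 56 occupy positions 11–12 → each gets rank 12.
Jon has value 56 min → rank 12.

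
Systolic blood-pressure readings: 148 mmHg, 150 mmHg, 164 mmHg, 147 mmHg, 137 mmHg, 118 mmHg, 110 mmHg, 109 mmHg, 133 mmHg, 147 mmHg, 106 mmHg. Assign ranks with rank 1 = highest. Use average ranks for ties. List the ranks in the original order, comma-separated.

Sorted (descending): 164, 150, 148, 147, 147, 137, 133, 118, 110, 109, 106
The 2 values of 147 occupy positions 4–5 → average rank (4+5)/2 = 4.5.

3, 2, 1, 4.5, 6, 8, 9, 10, 7, 4.5, 11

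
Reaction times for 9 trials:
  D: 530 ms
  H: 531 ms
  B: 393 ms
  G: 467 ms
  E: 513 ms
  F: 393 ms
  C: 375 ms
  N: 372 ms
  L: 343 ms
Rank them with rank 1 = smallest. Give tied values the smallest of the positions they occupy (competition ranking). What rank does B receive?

Sorted (ascending): 343, 372, 375, 393, 393, 467, 513, 530, 531
The 2 values of 393 occupy positions 4–5 → each gets rank 4.
B has value 393 ms → rank 4.

4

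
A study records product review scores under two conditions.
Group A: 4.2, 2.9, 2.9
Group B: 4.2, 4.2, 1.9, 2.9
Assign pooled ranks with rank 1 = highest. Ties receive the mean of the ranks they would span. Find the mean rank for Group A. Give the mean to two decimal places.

4.00

Sorted (descending): 4.2, 4.2, 4.2, 2.9, 2.9, 2.9, 1.9
The 3 values of 4.2 occupy positions 1–3 → average rank 2.
The 3 values of 2.9 occupy positions 4–6 → average rank 5.
Group A values → pooled ranks: 4.2→2, 2.9→5, 2.9→5
Mean rank = (2 + 5 + 5) / 3 = 4.00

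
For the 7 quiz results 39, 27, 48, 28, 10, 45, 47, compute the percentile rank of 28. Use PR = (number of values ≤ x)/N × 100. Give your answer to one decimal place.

42.9

N = 7.
Strictly below 28: 2. Equal to 28: 1.
PR = 3/7 × 100 = 42.9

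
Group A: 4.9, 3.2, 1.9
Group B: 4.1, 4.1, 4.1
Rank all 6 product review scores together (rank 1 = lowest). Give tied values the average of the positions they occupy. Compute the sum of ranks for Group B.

12

Sorted (ascending): 1.9, 3.2, 4.1, 4.1, 4.1, 4.9
The 3 values of 4.1 occupy positions 3–5 → average rank 4.
Group B values → pooled ranks: 4.1→4, 4.1→4, 4.1→4
Rank sum = 4 + 4 + 4 = 12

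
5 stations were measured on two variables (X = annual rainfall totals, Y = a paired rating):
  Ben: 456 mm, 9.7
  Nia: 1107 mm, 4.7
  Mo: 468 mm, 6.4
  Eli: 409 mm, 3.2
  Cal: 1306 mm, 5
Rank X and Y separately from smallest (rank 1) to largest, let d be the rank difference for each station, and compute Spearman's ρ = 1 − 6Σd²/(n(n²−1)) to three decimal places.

Ranks of variable 1: 2, 4, 3, 1, 5
Ranks of variable 2: 5, 2, 4, 1, 3
d = r₁ − r₂: -3, 2, -1, 0, 2
d²: 9, 4, 1, 0, 4; Σd² = 18
ρ = 1 − 6·18/(5·24) = 1 − 108/120 = 0.100

0.100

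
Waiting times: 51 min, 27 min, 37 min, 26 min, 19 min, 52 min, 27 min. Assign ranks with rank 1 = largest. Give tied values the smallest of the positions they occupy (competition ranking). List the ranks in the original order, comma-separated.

Sorted (descending): 52, 51, 37, 27, 27, 26, 19
The 2 values of 27 occupy positions 4–5 → each gets rank 4.

2, 4, 3, 6, 7, 1, 4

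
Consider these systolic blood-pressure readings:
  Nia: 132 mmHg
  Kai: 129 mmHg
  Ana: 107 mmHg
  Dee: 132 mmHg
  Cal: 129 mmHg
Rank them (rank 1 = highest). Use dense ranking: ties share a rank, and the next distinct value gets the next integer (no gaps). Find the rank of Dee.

1

Sorted (descending): 132, 132, 129, 129, 107
The 2 values of 132 share dense rank 1.
The 2 values of 129 share dense rank 2.
Remaining distinct values take the next consecutive integers.
Dee has value 132 mmHg → rank 1.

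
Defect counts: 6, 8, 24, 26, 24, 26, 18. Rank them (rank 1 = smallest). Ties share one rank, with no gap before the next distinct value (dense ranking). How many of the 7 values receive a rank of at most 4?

Sorted (ascending): 6, 8, 18, 24, 24, 26, 26
The 2 values of 24 share dense rank 4.
The 2 values of 26 share dense rank 5.
Remaining distinct values take the next consecutive integers.
Ranks ≤ 4: {1, 2, 3, 4, 4} → 5 values.

5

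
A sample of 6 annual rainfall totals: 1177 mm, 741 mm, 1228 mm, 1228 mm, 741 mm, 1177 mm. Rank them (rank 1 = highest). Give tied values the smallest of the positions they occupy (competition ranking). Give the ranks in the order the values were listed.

Sorted (descending): 1228, 1228, 1177, 1177, 741, 741
The 2 values of 1228 occupy positions 1–2 → each gets rank 1.
The 2 values of 1177 occupy positions 3–4 → each gets rank 3.
The 2 values of 741 occupy positions 5–6 → each gets rank 5.

3, 5, 1, 1, 5, 3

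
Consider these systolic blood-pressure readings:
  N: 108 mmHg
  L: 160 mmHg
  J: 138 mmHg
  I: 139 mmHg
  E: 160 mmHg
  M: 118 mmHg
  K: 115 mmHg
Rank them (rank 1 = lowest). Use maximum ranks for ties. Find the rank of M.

Sorted (ascending): 108, 115, 118, 138, 139, 160, 160
The 2 values of 160 occupy positions 6–7 → each gets rank 7.
M has value 118 mmHg → rank 3.

3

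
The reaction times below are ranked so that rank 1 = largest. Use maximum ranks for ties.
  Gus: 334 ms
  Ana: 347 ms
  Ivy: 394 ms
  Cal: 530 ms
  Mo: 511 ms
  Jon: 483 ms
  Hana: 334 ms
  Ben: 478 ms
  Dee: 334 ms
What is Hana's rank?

9

Sorted (descending): 530, 511, 483, 478, 394, 347, 334, 334, 334
The 3 values of 334 occupy positions 7–9 → each gets rank 9.
Hana has value 334 ms → rank 9.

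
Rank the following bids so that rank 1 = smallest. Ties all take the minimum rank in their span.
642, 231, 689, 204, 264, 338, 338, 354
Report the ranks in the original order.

Sorted (ascending): 204, 231, 264, 338, 338, 354, 642, 689
The 2 values of 338 occupy positions 4–5 → each gets rank 4.

7, 2, 8, 1, 3, 4, 4, 6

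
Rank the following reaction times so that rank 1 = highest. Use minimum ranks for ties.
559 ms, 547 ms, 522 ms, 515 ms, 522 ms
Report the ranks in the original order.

Sorted (descending): 559, 547, 522, 522, 515
The 2 values of 522 occupy positions 3–4 → each gets rank 3.

1, 2, 3, 5, 3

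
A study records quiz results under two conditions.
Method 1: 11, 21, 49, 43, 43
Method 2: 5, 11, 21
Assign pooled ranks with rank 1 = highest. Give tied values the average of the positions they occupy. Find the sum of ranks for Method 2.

19

Sorted (descending): 49, 43, 43, 21, 21, 11, 11, 5
The 2 values of 43 occupy positions 2–3 → average rank (2+3)/2 = 2.5.
The 2 values of 21 occupy positions 4–5 → average rank (4+5)/2 = 4.5.
The 2 values of 11 occupy positions 6–7 → average rank (6+7)/2 = 6.5.
Method 2 values → pooled ranks: 5→8, 11→6.5, 21→4.5
Rank sum = 8 + 6.5 + 4.5 = 19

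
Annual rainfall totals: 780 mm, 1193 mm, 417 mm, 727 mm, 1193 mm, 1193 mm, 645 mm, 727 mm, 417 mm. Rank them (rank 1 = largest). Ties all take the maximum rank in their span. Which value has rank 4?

780

Sorted (descending): 1193, 1193, 1193, 780, 727, 727, 645, 417, 417
The 3 values of 1193 occupy positions 1–3 → each gets rank 3.
The 2 values of 727 occupy positions 5–6 → each gets rank 6.
The 2 values of 417 occupy positions 8–9 → each gets rank 9.
Rank 4 → value 780.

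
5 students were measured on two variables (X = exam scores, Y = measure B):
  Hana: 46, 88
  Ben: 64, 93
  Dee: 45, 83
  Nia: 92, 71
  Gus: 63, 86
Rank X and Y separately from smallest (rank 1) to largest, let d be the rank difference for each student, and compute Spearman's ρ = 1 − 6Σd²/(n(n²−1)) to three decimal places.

-0.100

Ranks of variable 1: 2, 4, 1, 5, 3
Ranks of variable 2: 4, 5, 2, 1, 3
d = r₁ − r₂: -2, -1, -1, 4, 0
d²: 4, 1, 1, 16, 0; Σd² = 22
ρ = 1 − 6·22/(5·24) = 1 − 132/120 = -0.100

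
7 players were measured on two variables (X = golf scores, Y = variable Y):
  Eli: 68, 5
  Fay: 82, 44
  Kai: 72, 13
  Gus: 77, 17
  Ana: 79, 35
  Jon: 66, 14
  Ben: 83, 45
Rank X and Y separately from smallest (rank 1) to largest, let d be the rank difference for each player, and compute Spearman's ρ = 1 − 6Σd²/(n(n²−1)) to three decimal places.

Ranks of variable 1: 2, 6, 3, 4, 5, 1, 7
Ranks of variable 2: 1, 6, 2, 4, 5, 3, 7
d = r₁ − r₂: 1, 0, 1, 0, 0, -2, 0
d²: 1, 0, 1, 0, 0, 4, 0; Σd² = 6
ρ = 1 − 6·6/(7·48) = 1 − 36/336 = 0.893

0.893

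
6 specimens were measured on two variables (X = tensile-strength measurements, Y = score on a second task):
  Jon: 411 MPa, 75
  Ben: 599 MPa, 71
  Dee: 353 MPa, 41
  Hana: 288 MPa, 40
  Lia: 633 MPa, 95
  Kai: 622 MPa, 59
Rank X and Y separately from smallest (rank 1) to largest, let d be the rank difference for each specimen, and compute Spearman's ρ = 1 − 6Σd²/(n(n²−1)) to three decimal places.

0.771

Ranks of variable 1: 3, 4, 2, 1, 6, 5
Ranks of variable 2: 5, 4, 2, 1, 6, 3
d = r₁ − r₂: -2, 0, 0, 0, 0, 2
d²: 4, 0, 0, 0, 0, 4; Σd² = 8
ρ = 1 − 6·8/(6·35) = 1 − 48/210 = 0.771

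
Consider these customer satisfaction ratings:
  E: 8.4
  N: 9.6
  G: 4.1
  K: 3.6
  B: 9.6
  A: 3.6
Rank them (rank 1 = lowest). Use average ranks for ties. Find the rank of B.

Sorted (ascending): 3.6, 3.6, 4.1, 8.4, 9.6, 9.6
The 2 values of 3.6 occupy positions 1–2 → average rank (1+2)/2 = 1.5.
The 2 values of 9.6 occupy positions 5–6 → average rank (5+6)/2 = 5.5.
B has value 9.6 → rank 5.5.

5.5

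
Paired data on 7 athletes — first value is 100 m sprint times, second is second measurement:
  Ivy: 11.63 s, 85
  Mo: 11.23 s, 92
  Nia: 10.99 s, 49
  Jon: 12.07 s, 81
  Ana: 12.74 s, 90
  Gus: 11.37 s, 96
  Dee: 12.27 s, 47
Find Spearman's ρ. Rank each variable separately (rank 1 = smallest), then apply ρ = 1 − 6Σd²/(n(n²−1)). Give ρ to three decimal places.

Ranks of variable 1: 4, 2, 1, 5, 7, 3, 6
Ranks of variable 2: 4, 6, 2, 3, 5, 7, 1
d = r₁ − r₂: 0, -4, -1, 2, 2, -4, 5
d²: 0, 16, 1, 4, 4, 16, 25; Σd² = 66
ρ = 1 − 6·66/(7·48) = 1 − 396/336 = -0.179

-0.179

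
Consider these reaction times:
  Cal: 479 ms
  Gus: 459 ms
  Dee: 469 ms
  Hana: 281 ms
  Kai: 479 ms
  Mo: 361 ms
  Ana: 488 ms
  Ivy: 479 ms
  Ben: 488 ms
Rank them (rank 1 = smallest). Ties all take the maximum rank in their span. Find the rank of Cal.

7

Sorted (ascending): 281, 361, 459, 469, 479, 479, 479, 488, 488
The 3 values of 479 occupy positions 5–7 → each gets rank 7.
The 2 values of 488 occupy positions 8–9 → each gets rank 9.
Cal has value 479 ms → rank 7.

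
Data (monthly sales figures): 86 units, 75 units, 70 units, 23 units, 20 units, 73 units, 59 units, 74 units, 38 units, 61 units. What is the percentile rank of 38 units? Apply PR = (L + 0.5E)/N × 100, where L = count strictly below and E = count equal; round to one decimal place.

25.0

N = 10.
Strictly below 38: 2. Equal to 38: 1.
PR = (2 + 0.5·1)/10 × 100 = 25.0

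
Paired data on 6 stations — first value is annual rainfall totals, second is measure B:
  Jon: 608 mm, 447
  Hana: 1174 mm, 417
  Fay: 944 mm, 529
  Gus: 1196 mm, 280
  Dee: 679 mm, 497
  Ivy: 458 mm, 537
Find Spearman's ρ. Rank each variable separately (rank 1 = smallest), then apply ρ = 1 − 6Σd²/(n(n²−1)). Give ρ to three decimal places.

Ranks of variable 1: 2, 5, 4, 6, 3, 1
Ranks of variable 2: 3, 2, 5, 1, 4, 6
d = r₁ − r₂: -1, 3, -1, 5, -1, -5
d²: 1, 9, 1, 25, 1, 25; Σd² = 62
ρ = 1 − 6·62/(6·35) = 1 − 372/210 = -0.771

-0.771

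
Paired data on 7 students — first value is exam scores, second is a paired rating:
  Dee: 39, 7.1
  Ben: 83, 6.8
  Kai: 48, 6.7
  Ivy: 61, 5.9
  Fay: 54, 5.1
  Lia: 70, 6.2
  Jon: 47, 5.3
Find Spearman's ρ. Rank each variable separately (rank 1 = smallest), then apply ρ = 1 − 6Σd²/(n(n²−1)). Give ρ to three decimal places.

Ranks of variable 1: 1, 7, 3, 5, 4, 6, 2
Ranks of variable 2: 7, 6, 5, 3, 1, 4, 2
d = r₁ − r₂: -6, 1, -2, 2, 3, 2, 0
d²: 36, 1, 4, 4, 9, 4, 0; Σd² = 58
ρ = 1 − 6·58/(7·48) = 1 − 348/336 = -0.036

-0.036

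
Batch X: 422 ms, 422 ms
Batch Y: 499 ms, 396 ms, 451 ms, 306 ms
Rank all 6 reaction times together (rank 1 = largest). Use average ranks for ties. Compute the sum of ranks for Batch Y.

14

Sorted (descending): 499, 451, 422, 422, 396, 306
The 2 values of 422 occupy positions 3–4 → average rank (3+4)/2 = 3.5.
Batch Y values → pooled ranks: 499→1, 396→5, 451→2, 306→6
Rank sum = 1 + 5 + 2 + 6 = 14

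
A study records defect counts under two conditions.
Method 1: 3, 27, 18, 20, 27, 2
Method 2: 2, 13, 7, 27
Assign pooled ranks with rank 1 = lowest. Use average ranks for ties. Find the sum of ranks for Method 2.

Sorted (ascending): 2, 2, 3, 7, 13, 18, 20, 27, 27, 27
The 2 values of 2 occupy positions 1–2 → average rank (1+2)/2 = 1.5.
The 3 values of 27 occupy positions 8–10 → average rank 9.
Method 2 values → pooled ranks: 2→1.5, 13→5, 7→4, 27→9
Rank sum = 1.5 + 5 + 4 + 9 = 19.5

19.5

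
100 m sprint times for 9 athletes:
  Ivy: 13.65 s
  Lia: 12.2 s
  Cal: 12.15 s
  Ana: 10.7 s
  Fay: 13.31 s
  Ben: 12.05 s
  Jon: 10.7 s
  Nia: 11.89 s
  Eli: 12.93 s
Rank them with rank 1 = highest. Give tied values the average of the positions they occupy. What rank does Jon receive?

Sorted (descending): 13.65, 13.31, 12.93, 12.2, 12.15, 12.05, 11.89, 10.7, 10.7
The 2 values of 10.7 occupy positions 8–9 → average rank (8+9)/2 = 8.5.
Jon has value 10.7 s → rank 8.5.

8.5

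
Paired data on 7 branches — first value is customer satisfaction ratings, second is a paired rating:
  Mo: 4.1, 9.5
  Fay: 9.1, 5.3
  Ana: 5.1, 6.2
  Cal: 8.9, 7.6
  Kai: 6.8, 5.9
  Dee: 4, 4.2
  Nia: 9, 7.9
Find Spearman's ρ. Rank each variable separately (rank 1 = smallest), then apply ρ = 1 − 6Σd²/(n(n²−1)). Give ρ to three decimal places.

Ranks of variable 1: 2, 7, 3, 5, 4, 1, 6
Ranks of variable 2: 7, 2, 4, 5, 3, 1, 6
d = r₁ − r₂: -5, 5, -1, 0, 1, 0, 0
d²: 25, 25, 1, 0, 1, 0, 0; Σd² = 52
ρ = 1 − 6·52/(7·48) = 1 − 312/336 = 0.071

0.071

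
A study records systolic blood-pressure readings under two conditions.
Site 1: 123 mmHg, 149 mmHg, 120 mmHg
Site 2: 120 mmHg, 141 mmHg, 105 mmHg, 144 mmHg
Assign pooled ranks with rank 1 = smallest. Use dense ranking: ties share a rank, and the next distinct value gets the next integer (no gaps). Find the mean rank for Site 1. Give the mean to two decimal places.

Sorted (ascending): 105, 120, 120, 123, 141, 144, 149
The 2 values of 120 share dense rank 2.
Remaining distinct values take the next consecutive integers.
Site 1 values → pooled ranks: 123→3, 149→6, 120→2
Mean rank = (3 + 6 + 2) / 3 = 3.67

3.67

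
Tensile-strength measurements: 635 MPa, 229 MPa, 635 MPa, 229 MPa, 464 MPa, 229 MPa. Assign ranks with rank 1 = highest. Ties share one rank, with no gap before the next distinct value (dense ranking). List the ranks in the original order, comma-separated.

Sorted (descending): 635, 635, 464, 229, 229, 229
The 2 values of 635 share dense rank 1.
The 3 values of 229 share dense rank 3.
Remaining distinct values take the next consecutive integers.

1, 3, 1, 3, 2, 3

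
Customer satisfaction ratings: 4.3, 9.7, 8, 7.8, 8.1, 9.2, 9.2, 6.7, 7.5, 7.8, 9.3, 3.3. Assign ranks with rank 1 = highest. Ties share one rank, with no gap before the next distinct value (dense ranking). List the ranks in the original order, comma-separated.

Sorted (descending): 9.7, 9.3, 9.2, 9.2, 8.1, 8, 7.8, 7.8, 7.5, 6.7, 4.3, 3.3
The 2 values of 9.2 share dense rank 3.
The 2 values of 7.8 share dense rank 6.
Remaining distinct values take the next consecutive integers.

9, 1, 5, 6, 4, 3, 3, 8, 7, 6, 2, 10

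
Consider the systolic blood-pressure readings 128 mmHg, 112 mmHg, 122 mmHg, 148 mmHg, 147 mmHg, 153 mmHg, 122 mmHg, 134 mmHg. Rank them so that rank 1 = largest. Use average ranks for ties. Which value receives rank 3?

Sorted (descending): 153, 148, 147, 134, 128, 122, 122, 112
The 2 values of 122 occupy positions 6–7 → average rank (6+7)/2 = 6.5.
Rank 3 → value 147.

147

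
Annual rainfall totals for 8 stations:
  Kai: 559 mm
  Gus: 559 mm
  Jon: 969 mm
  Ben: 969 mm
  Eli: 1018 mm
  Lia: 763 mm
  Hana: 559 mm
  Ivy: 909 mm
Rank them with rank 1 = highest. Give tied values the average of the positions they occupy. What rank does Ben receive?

Sorted (descending): 1018, 969, 969, 909, 763, 559, 559, 559
The 2 values of 969 occupy positions 2–3 → average rank (2+3)/2 = 2.5.
The 3 values of 559 occupy positions 6–8 → average rank 7.
Ben has value 969 mm → rank 2.5.

2.5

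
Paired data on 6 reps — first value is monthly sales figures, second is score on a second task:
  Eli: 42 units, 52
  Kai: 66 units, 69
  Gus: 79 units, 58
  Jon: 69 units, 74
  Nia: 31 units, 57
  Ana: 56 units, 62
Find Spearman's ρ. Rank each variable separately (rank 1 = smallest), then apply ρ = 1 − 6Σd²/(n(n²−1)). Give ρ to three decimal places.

Ranks of variable 1: 2, 4, 6, 5, 1, 3
Ranks of variable 2: 1, 5, 3, 6, 2, 4
d = r₁ − r₂: 1, -1, 3, -1, -1, -1
d²: 1, 1, 9, 1, 1, 1; Σd² = 14
ρ = 1 − 6·14/(6·35) = 1 − 84/210 = 0.600

0.600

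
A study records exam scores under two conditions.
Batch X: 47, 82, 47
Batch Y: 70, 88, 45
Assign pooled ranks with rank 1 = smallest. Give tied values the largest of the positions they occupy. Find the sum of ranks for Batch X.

Sorted (ascending): 45, 47, 47, 70, 82, 88
The 2 values of 47 occupy positions 2–3 → each gets rank 3.
Batch X values → pooled ranks: 47→3, 82→5, 47→3
Rank sum = 3 + 5 + 3 = 11

11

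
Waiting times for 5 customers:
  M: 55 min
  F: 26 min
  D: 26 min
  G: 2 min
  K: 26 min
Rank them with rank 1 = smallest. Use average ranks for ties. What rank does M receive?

5

Sorted (ascending): 2, 26, 26, 26, 55
The 3 values of 26 occupy positions 2–4 → average rank 3.
M has value 55 min → rank 5.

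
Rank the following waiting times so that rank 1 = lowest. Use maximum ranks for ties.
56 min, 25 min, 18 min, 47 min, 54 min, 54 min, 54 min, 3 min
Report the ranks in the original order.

8, 3, 2, 4, 7, 7, 7, 1

Sorted (ascending): 3, 18, 25, 47, 54, 54, 54, 56
The 3 values of 54 occupy positions 5–7 → each gets rank 7.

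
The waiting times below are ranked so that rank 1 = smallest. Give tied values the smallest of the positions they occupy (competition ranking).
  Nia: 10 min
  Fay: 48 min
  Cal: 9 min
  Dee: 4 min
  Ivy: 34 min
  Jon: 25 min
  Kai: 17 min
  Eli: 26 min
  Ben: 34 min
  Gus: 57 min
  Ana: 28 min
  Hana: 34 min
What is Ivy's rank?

Sorted (ascending): 4, 9, 10, 17, 25, 26, 28, 34, 34, 34, 48, 57
The 3 values of 34 occupy positions 8–10 → each gets rank 8.
Ivy has value 34 min → rank 8.

8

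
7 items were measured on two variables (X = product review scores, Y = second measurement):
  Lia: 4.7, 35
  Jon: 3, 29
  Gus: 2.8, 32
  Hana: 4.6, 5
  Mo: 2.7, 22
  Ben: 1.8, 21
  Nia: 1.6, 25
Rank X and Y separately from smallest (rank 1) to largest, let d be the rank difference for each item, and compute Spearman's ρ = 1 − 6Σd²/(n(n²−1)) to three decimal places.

0.321

Ranks of variable 1: 7, 5, 4, 6, 3, 2, 1
Ranks of variable 2: 7, 5, 6, 1, 3, 2, 4
d = r₁ − r₂: 0, 0, -2, 5, 0, 0, -3
d²: 0, 0, 4, 25, 0, 0, 9; Σd² = 38
ρ = 1 − 6·38/(7·48) = 1 − 228/336 = 0.321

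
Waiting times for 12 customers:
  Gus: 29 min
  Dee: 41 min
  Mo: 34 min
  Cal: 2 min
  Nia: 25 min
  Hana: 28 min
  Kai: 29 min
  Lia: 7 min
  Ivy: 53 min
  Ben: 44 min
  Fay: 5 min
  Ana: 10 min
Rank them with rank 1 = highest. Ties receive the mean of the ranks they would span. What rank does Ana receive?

9

Sorted (descending): 53, 44, 41, 34, 29, 29, 28, 25, 10, 7, 5, 2
The 2 values of 29 occupy positions 5–6 → average rank (5+6)/2 = 5.5.
Ana has value 10 min → rank 9.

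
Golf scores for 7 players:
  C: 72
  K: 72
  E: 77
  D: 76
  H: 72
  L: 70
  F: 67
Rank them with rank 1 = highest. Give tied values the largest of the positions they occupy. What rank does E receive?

Sorted (descending): 77, 76, 72, 72, 72, 70, 67
The 3 values of 72 occupy positions 3–5 → each gets rank 5.
E has value 77 → rank 1.

1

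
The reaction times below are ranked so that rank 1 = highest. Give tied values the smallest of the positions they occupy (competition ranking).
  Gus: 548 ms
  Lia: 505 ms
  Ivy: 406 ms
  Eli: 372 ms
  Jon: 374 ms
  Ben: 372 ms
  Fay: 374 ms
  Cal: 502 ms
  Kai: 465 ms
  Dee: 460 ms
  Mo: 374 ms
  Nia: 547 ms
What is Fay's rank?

8

Sorted (descending): 548, 547, 505, 502, 465, 460, 406, 374, 374, 374, 372, 372
The 3 values of 374 occupy positions 8–10 → each gets rank 8.
The 2 values of 372 occupy positions 11–12 → each gets rank 11.
Fay has value 374 ms → rank 8.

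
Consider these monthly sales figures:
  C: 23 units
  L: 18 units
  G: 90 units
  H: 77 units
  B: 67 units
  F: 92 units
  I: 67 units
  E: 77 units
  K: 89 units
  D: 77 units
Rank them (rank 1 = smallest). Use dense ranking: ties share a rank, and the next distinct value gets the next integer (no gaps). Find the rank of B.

3

Sorted (ascending): 18, 23, 67, 67, 77, 77, 77, 89, 90, 92
The 2 values of 67 share dense rank 3.
The 3 values of 77 share dense rank 4.
Remaining distinct values take the next consecutive integers.
B has value 67 units → rank 3.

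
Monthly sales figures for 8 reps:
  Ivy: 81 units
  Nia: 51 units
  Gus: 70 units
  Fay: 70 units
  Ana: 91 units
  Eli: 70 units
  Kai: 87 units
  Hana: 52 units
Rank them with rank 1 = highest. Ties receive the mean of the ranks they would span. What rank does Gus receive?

Sorted (descending): 91, 87, 81, 70, 70, 70, 52, 51
The 3 values of 70 occupy positions 4–6 → average rank 5.
Gus has value 70 units → rank 5.

5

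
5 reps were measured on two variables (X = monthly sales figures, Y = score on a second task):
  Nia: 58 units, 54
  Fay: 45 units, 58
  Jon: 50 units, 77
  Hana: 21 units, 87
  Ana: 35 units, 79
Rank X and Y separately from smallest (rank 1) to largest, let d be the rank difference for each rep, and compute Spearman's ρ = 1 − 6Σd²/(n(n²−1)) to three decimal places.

Ranks of variable 1: 5, 3, 4, 1, 2
Ranks of variable 2: 1, 2, 3, 5, 4
d = r₁ − r₂: 4, 1, 1, -4, -2
d²: 16, 1, 1, 16, 4; Σd² = 38
ρ = 1 − 6·38/(5·24) = 1 − 228/120 = -0.900

-0.900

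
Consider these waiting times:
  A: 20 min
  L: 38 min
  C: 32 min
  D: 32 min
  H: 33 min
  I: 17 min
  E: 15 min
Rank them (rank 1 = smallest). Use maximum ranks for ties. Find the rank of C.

Sorted (ascending): 15, 17, 20, 32, 32, 33, 38
The 2 values of 32 occupy positions 4–5 → each gets rank 5.
C has value 32 min → rank 5.

5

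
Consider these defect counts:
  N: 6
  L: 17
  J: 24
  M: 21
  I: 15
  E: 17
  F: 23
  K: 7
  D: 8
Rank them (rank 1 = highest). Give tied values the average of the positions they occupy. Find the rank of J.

Sorted (descending): 24, 23, 21, 17, 17, 15, 8, 7, 6
The 2 values of 17 occupy positions 4–5 → average rank (4+5)/2 = 4.5.
J has value 24 → rank 1.

1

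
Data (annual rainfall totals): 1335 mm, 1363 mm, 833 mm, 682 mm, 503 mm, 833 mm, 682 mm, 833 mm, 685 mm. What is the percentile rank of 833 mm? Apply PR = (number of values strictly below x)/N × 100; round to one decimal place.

N = 9.
Strictly below 833: 4. Equal to 833: 3.
PR = 4/9 × 100 = 44.4

44.4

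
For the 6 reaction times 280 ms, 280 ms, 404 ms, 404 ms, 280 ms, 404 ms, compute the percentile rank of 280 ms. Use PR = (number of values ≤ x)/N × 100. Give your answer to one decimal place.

N = 6.
Strictly below 280: 0. Equal to 280: 3.
PR = 3/6 × 100 = 50.0

50.0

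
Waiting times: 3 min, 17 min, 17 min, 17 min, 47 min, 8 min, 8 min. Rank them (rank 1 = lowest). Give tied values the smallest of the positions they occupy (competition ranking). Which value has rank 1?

Sorted (ascending): 3, 8, 8, 17, 17, 17, 47
The 2 values of 8 occupy positions 2–3 → each gets rank 2.
The 3 values of 17 occupy positions 4–6 → each gets rank 4.
Rank 1 → value 3.

3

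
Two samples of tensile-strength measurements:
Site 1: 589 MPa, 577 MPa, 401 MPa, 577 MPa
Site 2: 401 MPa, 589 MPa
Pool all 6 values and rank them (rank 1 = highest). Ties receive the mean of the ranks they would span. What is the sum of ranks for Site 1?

14

Sorted (descending): 589, 589, 577, 577, 401, 401
The 2 values of 589 occupy positions 1–2 → average rank (1+2)/2 = 1.5.
The 2 values of 577 occupy positions 3–4 → average rank (3+4)/2 = 3.5.
The 2 values of 401 occupy positions 5–6 → average rank (5+6)/2 = 5.5.
Site 1 values → pooled ranks: 589→1.5, 577→3.5, 401→5.5, 577→3.5
Rank sum = 1.5 + 3.5 + 5.5 + 3.5 = 14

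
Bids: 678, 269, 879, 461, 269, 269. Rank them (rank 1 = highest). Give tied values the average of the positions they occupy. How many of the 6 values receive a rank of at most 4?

3

Sorted (descending): 879, 678, 461, 269, 269, 269
The 3 values of 269 occupy positions 4–6 → average rank 5.
Ranks ≤ 4: {1, 2, 3} → 3 values.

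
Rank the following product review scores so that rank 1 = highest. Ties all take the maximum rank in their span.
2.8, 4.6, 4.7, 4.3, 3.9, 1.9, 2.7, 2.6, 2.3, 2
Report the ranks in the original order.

5, 2, 1, 3, 4, 10, 6, 7, 8, 9

Sorted (descending): 4.7, 4.6, 4.3, 3.9, 2.8, 2.7, 2.6, 2.3, 2, 1.9
No ties — each value takes its position as its rank.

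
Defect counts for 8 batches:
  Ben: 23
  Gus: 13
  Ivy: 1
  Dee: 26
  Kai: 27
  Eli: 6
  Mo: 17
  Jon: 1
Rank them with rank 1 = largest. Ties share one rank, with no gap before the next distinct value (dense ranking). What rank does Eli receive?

6

Sorted (descending): 27, 26, 23, 17, 13, 6, 1, 1
The 2 values of 1 share dense rank 7.
Remaining distinct values take the next consecutive integers.
Eli has value 6 → rank 6.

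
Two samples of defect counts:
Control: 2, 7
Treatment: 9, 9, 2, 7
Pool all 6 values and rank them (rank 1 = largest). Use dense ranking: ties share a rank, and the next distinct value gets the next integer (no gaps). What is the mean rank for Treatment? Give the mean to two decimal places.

1.75

Sorted (descending): 9, 9, 7, 7, 2, 2
The 2 values of 9 share dense rank 1.
The 2 values of 7 share dense rank 2.
The 2 values of 2 share dense rank 3.
Treatment values → pooled ranks: 9→1, 9→1, 2→3, 7→2
Mean rank = (1 + 1 + 3 + 2) / 4 = 1.75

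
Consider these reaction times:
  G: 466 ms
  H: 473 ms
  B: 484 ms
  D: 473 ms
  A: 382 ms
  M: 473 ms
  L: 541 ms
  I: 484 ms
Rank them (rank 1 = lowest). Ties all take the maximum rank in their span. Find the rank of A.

1

Sorted (ascending): 382, 466, 473, 473, 473, 484, 484, 541
The 3 values of 473 occupy positions 3–5 → each gets rank 5.
The 2 values of 484 occupy positions 6–7 → each gets rank 7.
A has value 382 ms → rank 1.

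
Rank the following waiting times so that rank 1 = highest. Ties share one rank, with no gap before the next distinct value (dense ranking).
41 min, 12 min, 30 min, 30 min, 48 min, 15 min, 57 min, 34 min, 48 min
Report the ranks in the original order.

Sorted (descending): 57, 48, 48, 41, 34, 30, 30, 15, 12
The 2 values of 48 share dense rank 2.
The 2 values of 30 share dense rank 5.
Remaining distinct values take the next consecutive integers.

3, 7, 5, 5, 2, 6, 1, 4, 2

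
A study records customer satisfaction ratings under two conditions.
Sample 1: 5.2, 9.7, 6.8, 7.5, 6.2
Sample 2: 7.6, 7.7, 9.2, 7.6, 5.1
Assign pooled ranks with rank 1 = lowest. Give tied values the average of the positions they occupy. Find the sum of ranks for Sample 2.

Sorted (ascending): 5.1, 5.2, 6.2, 6.8, 7.5, 7.6, 7.6, 7.7, 9.2, 9.7
The 2 values of 7.6 occupy positions 6–7 → average rank (6+7)/2 = 6.5.
Sample 2 values → pooled ranks: 7.6→6.5, 7.7→8, 9.2→9, 7.6→6.5, 5.1→1
Rank sum = 6.5 + 8 + 9 + 6.5 + 1 = 31

31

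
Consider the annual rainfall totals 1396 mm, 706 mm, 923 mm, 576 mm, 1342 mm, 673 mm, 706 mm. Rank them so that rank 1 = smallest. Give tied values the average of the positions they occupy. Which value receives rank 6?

Sorted (ascending): 576, 673, 706, 706, 923, 1342, 1396
The 2 values of 706 occupy positions 3–4 → average rank (3+4)/2 = 3.5.
Rank 6 → value 1342.

1342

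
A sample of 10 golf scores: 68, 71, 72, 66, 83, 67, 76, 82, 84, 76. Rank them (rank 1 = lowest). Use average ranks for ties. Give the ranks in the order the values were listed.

3, 4, 5, 1, 9, 2, 6.5, 8, 10, 6.5

Sorted (ascending): 66, 67, 68, 71, 72, 76, 76, 82, 83, 84
The 2 values of 76 occupy positions 6–7 → average rank (6+7)/2 = 6.5.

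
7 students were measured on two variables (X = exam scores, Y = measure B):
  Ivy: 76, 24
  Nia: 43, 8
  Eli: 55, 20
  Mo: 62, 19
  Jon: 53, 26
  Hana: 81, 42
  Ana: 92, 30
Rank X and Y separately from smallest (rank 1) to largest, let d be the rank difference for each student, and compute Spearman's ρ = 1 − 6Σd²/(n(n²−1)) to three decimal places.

Ranks of variable 1: 5, 1, 3, 4, 2, 6, 7
Ranks of variable 2: 4, 1, 3, 2, 5, 7, 6
d = r₁ − r₂: 1, 0, 0, 2, -3, -1, 1
d²: 1, 0, 0, 4, 9, 1, 1; Σd² = 16
ρ = 1 − 6·16/(7·48) = 1 − 96/336 = 0.714

0.714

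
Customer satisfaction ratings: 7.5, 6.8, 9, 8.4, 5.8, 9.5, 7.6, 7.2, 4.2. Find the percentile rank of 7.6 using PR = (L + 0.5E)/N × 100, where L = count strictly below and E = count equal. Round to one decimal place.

N = 9.
Strictly below 7.6: 5. Equal to 7.6: 1.
PR = (5 + 0.5·1)/9 × 100 = 61.1

61.1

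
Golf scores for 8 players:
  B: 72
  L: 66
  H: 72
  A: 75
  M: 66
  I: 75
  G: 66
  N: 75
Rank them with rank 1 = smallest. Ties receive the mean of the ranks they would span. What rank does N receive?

Sorted (ascending): 66, 66, 66, 72, 72, 75, 75, 75
The 3 values of 66 occupy positions 1–3 → average rank 2.
The 2 values of 72 occupy positions 4–5 → average rank (4+5)/2 = 4.5.
The 3 values of 75 occupy positions 6–8 → average rank 7.
N has value 75 → rank 7.

7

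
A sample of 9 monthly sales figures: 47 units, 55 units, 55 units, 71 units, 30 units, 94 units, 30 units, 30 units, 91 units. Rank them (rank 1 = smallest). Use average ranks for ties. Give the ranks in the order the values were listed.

4, 5.5, 5.5, 7, 2, 9, 2, 2, 8

Sorted (ascending): 30, 30, 30, 47, 55, 55, 71, 91, 94
The 3 values of 30 occupy positions 1–3 → average rank 2.
The 2 values of 55 occupy positions 5–6 → average rank (5+6)/2 = 5.5.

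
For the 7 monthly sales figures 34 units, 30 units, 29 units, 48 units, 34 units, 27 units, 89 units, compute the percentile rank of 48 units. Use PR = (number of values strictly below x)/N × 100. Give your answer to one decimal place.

N = 7.
Strictly below 48: 5. Equal to 48: 1.
PR = 5/7 × 100 = 71.4

71.4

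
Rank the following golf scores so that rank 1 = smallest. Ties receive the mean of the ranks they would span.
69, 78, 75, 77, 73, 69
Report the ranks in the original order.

1.5, 6, 4, 5, 3, 1.5

Sorted (ascending): 69, 69, 73, 75, 77, 78
The 2 values of 69 occupy positions 1–2 → average rank (1+2)/2 = 1.5.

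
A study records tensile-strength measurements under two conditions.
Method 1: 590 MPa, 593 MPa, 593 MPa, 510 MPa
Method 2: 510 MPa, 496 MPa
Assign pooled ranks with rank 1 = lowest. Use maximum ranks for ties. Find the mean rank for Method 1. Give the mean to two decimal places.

Sorted (ascending): 496, 510, 510, 590, 593, 593
The 2 values of 510 occupy positions 2–3 → each gets rank 3.
The 2 values of 593 occupy positions 5–6 → each gets rank 6.
Method 1 values → pooled ranks: 590→4, 593→6, 593→6, 510→3
Mean rank = (4 + 6 + 6 + 3) / 4 = 4.75

4.75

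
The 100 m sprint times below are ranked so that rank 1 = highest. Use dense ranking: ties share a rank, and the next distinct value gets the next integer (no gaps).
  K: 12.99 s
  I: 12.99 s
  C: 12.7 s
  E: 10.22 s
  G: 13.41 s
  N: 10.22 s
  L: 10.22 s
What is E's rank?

Sorted (descending): 13.41, 12.99, 12.99, 12.7, 10.22, 10.22, 10.22
The 2 values of 12.99 share dense rank 2.
The 3 values of 10.22 share dense rank 4.
Remaining distinct values take the next consecutive integers.
E has value 10.22 s → rank 4.

4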